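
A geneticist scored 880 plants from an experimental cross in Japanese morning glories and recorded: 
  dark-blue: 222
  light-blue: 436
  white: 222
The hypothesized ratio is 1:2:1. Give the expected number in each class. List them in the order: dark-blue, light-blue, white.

Total ratio parts = 4. Expected numbers out of 880:
  dark-blue: 880 × 1/4 = 220
  light-blue: 880 × 2/4 = 440
  white: 880 × 1/4 = 220

220, 440, 220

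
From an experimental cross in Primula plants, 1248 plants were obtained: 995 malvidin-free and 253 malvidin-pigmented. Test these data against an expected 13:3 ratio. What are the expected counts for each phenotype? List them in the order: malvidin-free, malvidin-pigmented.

1014, 234

Expected counts for N = 1248 under a 13:3 ratio (total parts = 16):
  malvidin-free: 1248 × 13/16 = 1014
  malvidin-pigmented: 1248 × 3/16 = 234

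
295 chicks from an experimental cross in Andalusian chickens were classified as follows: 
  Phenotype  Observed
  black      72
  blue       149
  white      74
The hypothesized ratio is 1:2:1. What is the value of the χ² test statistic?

0.058

The 1:2:1 ratio has 4 parts, so with N = 295 the expected counts are:
  black: 295 × 1/4 = 73.75
  blue: 295 × 2/4 = 147.5
  white: 295 × 1/4 = 73.75
χ² = Σ (O − E)² / E
  black: (72 − 73.75)² / 73.75 = 0.0415
  blue: (149 − 147.5)² / 147.5 = 0.0153
  white: (74 − 73.75)² / 73.75 = 0.0008
χ² = 0.0415 + 0.0153 + 0.0008 = 0.0576 ≈ 0.058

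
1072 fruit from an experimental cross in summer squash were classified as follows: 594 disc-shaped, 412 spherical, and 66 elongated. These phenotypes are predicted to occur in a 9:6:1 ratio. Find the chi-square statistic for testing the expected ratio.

Total ratio parts = 16. Expected numbers out of 1072:
  disc-shaped: 1072 × 9/16 = 603
  spherical: 1072 × 6/16 = 402
  elongated: 1072 × 1/16 = 67
χ² = Σ (O − E)² / E
  disc-shaped: (594 − 603)² / 603 = 0.1343
  spherical: (412 − 402)² / 402 = 0.2488
  elongated: (66 − 67)² / 67 = 0.0149
χ² = 0.1343 + 0.2488 + 0.0149 = 0.398

0.398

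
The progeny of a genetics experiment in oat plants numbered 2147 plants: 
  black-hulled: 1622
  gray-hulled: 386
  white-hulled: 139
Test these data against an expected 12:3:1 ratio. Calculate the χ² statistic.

Total ratio parts = 16. Expected numbers out of 2147:
  black-hulled: 2147 × 12/16 = 1610.25
  gray-hulled: 2147 × 3/16 = 402.5625
  white-hulled: 2147 × 1/16 = 134.1875
χ² = Σ (O − E)² / E
  black-hulled: (1622 − 1610.25)² / 1610.25 = 0.0857
  gray-hulled: (386 − 402.5625)² / 402.5625 = 0.6814
  white-hulled: (139 − 134.1875)² / 134.1875 = 0.1726
χ² = 0.0857 + 0.6814 + 0.1726 = 0.9397 ≈ 0.940

0.940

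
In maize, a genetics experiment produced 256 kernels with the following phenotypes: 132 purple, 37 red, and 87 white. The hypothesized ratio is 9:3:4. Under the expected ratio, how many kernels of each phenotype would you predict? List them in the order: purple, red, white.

Expected counts for N = 256 under a 9:3:4 ratio (total parts = 16):
  purple: 256 × 9/16 = 144
  red: 256 × 3/16 = 48
  white: 256 × 4/16 = 64

144, 48, 64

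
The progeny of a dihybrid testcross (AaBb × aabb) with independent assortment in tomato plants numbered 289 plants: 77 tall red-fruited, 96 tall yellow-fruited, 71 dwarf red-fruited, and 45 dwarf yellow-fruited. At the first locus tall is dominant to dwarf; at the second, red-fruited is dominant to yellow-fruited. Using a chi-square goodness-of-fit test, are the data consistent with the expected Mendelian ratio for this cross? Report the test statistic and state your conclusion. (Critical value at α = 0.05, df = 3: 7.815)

A dihybrid testcross with independent assortment gives a 1:1:1:1 ratio.
Expected counts for N = 289 under a 1:1:1:1 ratio (total parts = 4):
  tall red-fruited: 289 × 1/4 = 72.25
  tall yellow-fruited: 289 × 1/4 = 72.25
  dwarf red-fruited: 289 × 1/4 = 72.25
  dwarf yellow-fruited: 289 × 1/4 = 72.25
χ² = Σ (O − E)² / E
  tall red-fruited: (77 − 72.25)² / 72.25 = 0.3123
  tall yellow-fruited: (96 − 72.25)² / 72.25 = 7.8071
  dwarf red-fruited: (71 − 72.25)² / 72.25 = 0.0216
  dwarf yellow-fruited: (45 − 72.25)² / 72.25 = 10.2777
χ² = 0.3123 + 7.8071 + 0.0216 + 10.2777 = 18.4187 ≈ 18.419
Degrees of freedom = 4 − 1 = 3; critical value at α = 0.05 is 7.815.
Since 18.419 > 7.815, we reject the null hypothesis — the data do not fit the 1:1:1:1 ratio.

18.419; not consistent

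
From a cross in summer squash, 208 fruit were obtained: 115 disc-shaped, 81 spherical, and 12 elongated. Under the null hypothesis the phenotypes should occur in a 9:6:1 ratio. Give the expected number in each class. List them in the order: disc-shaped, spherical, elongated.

Under the 9:6:1 hypothesis (Σ ratio = 16, N = 208):
  disc-shaped: 208 × 9/16 = 117
  spherical: 208 × 6/16 = 78
  elongated: 208 × 1/16 = 13

117, 78, 13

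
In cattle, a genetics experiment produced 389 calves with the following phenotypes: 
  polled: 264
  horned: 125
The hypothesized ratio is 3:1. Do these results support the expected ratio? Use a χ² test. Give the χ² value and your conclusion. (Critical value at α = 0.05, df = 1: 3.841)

10.558; not consistent

Under the 3:1 hypothesis (Σ ratio = 4, N = 389):
  polled: 389 × 3/4 = 291.75
  horned: 389 × 1/4 = 97.25
χ² = Σ (O − E)² / E
  polled: (264 − 291.75)² / 291.75 = 2.6395
  horned: (125 − 97.25)² / 97.25 = 7.9184
χ² = 2.6395 + 7.9184 = 10.5579 ≈ 10.558
Degrees of freedom = 2 − 1 = 1; critical value at α = 0.05 is 3.841.
Since 10.558 > 3.841, we reject the null hypothesis — the data do not fit the 3:1 ratio.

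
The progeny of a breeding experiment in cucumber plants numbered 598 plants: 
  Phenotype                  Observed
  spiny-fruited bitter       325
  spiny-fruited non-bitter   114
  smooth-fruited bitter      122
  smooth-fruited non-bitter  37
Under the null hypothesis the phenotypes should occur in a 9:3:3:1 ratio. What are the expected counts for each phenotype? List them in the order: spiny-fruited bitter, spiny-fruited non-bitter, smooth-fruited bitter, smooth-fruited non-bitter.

Total ratio parts = 16. Expected numbers out of 598:
  spiny-fruited bitter: 598 × 9/16 = 336.375
  spiny-fruited non-bitter: 598 × 3/16 = 112.125
  smooth-fruited bitter: 598 × 3/16 = 112.125
  smooth-fruited non-bitter: 598 × 1/16 = 37.375

336.375, 112.125, 112.125, 37.375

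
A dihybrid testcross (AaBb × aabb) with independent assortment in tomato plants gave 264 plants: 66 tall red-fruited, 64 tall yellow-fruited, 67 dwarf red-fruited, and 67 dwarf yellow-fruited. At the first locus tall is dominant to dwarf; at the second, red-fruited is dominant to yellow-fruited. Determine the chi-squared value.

A dihybrid testcross with independent assortment gives a 1:1:1:1 ratio.
Expected counts for N = 264 under a 1:1:1:1 ratio (total parts = 4):
  tall red-fruited: 264 × 1/4 = 66
  tall yellow-fruited: 264 × 1/4 = 66
  dwarf red-fruited: 264 × 1/4 = 66
  dwarf yellow-fruited: 264 × 1/4 = 66
χ² = Σ (O − E)² / E
  tall red-fruited: (66 − 66)² / 66 = 0.0000
  tall yellow-fruited: (64 − 66)² / 66 = 0.0606
  dwarf red-fruited: (67 − 66)² / 66 = 0.0152
  dwarf yellow-fruited: (67 − 66)² / 66 = 0.0152
χ² = 0.0000 + 0.0606 + 0.0152 + 0.0152 = 0.091

0.091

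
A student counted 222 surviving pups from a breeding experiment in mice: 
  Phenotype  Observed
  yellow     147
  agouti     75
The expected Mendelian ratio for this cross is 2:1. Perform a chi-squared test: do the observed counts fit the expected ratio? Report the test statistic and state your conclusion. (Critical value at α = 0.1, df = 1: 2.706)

0.020; consistent

Expected counts for N = 222 under a 2:1 ratio (total parts = 3):
  yellow: 222 × 2/3 = 148
  agouti: 222 × 1/3 = 74
χ² = Σ (O − E)² / E
  yellow: (147 − 148)² / 148 = 0.0068
  agouti: (75 − 74)² / 74 = 0.0135
χ² = 0.0068 + 0.0135 = 0.0203 ≈ 0.020
Degrees of freedom = 2 − 1 = 1; critical value at α = 0.1 is 2.706.
Since 0.020 < 2.706, we fail to reject the null hypothesis — the data are consistent with the 2:1 ratio.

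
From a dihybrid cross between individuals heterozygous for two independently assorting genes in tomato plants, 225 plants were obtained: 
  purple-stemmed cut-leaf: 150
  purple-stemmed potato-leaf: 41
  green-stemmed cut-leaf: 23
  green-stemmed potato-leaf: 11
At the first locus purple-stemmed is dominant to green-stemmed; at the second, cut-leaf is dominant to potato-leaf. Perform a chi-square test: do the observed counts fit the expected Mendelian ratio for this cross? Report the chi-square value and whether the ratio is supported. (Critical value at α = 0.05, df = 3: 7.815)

13.767; not consistent

A dihybrid F₂ with independent assortment and complete dominance at both loci gives a 9:3:3:1 phenotypic ratio.
Expected counts for N = 225 under a 9:3:3:1 ratio (total parts = 16):
  purple-stemmed cut-leaf: 225 × 9/16 = 126.5625
  purple-stemmed potato-leaf: 225 × 3/16 = 42.1875
  green-stemmed cut-leaf: 225 × 3/16 = 42.1875
  green-stemmed potato-leaf: 225 × 1/16 = 14.0625
χ² = Σ (O − E)² / E
  purple-stemmed cut-leaf: (150 − 126.5625)² / 126.5625 = 4.3403
  purple-stemmed potato-leaf: (41 − 42.1875)² / 42.1875 = 0.0334
  green-stemmed cut-leaf: (23 − 42.1875)² / 42.1875 = 8.7268
  green-stemmed potato-leaf: (11 − 14.0625)² / 14.0625 = 0.6669
χ² = 4.3403 + 0.0334 + 8.7268 + 0.6669 = 13.7674 ≈ 13.767
Degrees of freedom = 4 − 1 = 3; critical value at α = 0.05 is 7.815.
Since 13.767 > 7.815, we reject the null hypothesis — the data do not fit the 9:3:3:1 ratio.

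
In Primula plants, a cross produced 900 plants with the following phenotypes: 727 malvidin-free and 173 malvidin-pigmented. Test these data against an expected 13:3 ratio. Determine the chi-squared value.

Total ratio parts = 16. Expected numbers out of 900:
  malvidin-free: 900 × 13/16 = 731.25
  malvidin-pigmented: 900 × 3/16 = 168.75
χ² = Σ (O − E)² / E
  malvidin-free: (727 − 731.25)² / 731.25 = 0.0247
  malvidin-pigmented: (173 − 168.75)² / 168.75 = 0.1070
χ² = 0.0247 + 0.1070 = 0.1317 ≈ 0.132

0.132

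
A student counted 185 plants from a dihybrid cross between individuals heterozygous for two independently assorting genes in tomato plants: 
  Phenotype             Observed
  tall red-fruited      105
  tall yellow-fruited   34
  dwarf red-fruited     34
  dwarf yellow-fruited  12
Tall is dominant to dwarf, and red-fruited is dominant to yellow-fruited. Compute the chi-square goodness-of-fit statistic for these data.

0.052

A dihybrid F₂ with independent assortment and complete dominance at both loci gives a 9:3:3:1 phenotypic ratio.
The 9:3:3:1 ratio has 16 parts, so with N = 185 the expected counts are:
  tall red-fruited: 185 × 9/16 = 104.0625
  tall yellow-fruited: 185 × 3/16 = 34.6875
  dwarf red-fruited: 185 × 3/16 = 34.6875
  dwarf yellow-fruited: 185 × 1/16 = 11.5625
χ² = Σ (O − E)² / E
  tall red-fruited: (105 − 104.0625)² / 104.0625 = 0.0084
  tall yellow-fruited: (34 − 34.6875)² / 34.6875 = 0.0136
  dwarf red-fruited: (34 − 34.6875)² / 34.6875 = 0.0136
  dwarf yellow-fruited: (12 − 11.5625)² / 11.5625 = 0.0166
χ² = 0.0084 + 0.0136 + 0.0136 + 0.0166 = 0.0522 ≈ 0.052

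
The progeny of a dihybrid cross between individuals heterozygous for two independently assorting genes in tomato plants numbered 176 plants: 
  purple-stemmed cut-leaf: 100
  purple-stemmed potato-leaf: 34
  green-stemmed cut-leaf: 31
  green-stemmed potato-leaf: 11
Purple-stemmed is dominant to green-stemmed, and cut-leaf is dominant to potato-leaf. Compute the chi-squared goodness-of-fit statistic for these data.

A dihybrid F₂ with independent assortment and complete dominance at both loci gives a 9:3:3:1 phenotypic ratio.
Total ratio parts = 16. Expected numbers out of 176:
  purple-stemmed cut-leaf: 176 × 9/16 = 99
  purple-stemmed potato-leaf: 176 × 3/16 = 33
  green-stemmed cut-leaf: 176 × 3/16 = 33
  green-stemmed potato-leaf: 176 × 1/16 = 11
χ² = Σ (O − E)² / E
  purple-stemmed cut-leaf: (100 − 99)² / 99 = 0.0101
  purple-stemmed potato-leaf: (34 − 33)² / 33 = 0.0303
  green-stemmed cut-leaf: (31 − 33)² / 33 = 0.1212
  green-stemmed potato-leaf: (11 − 11)² / 11 = 0.0000
χ² = 0.0101 + 0.0303 + 0.1212 + 0.0000 = 0.1616 ≈ 0.162

0.162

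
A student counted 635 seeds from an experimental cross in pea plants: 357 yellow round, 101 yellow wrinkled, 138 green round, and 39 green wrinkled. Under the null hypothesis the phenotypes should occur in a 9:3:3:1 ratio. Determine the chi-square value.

5.764

Expected counts for N = 635 under a 9:3:3:1 ratio (total parts = 16):
  yellow round: 635 × 9/16 = 357.1875
  yellow wrinkled: 635 × 3/16 = 119.0625
  green round: 635 × 3/16 = 119.0625
  green wrinkled: 635 × 1/16 = 39.6875
χ² = Σ (O − E)² / E
  yellow round: (357 − 357.1875)² / 357.1875 = 0.0001
  yellow wrinkled: (101 − 119.0625)² / 119.0625 = 2.7402
  green round: (138 − 119.0625)² / 119.0625 = 3.0121
  green wrinkled: (39 − 39.6875)² / 39.6875 = 0.0119
χ² = 0.0001 + 2.7402 + 3.0121 + 0.0119 = 5.7643 ≈ 5.764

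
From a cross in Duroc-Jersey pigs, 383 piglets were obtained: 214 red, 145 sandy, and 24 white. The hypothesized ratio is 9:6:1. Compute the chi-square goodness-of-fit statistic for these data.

Total ratio parts = 16. Expected numbers out of 383:
  red: 383 × 9/16 = 215.4375
  sandy: 383 × 6/16 = 143.625
  white: 383 × 1/16 = 23.9375
χ² = Σ (O − E)² / E
  red: (214 − 215.4375)² / 215.4375 = 0.0096
  sandy: (145 − 143.625)² / 143.625 = 0.0132
  white: (24 − 23.9375)² / 23.9375 = 0.0002
χ² = 0.0096 + 0.0132 + 0.0002 = 0.023

0.023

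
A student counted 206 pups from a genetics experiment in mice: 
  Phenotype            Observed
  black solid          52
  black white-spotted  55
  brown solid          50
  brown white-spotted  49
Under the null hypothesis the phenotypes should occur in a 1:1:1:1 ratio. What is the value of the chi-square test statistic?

0.408

The 1:1:1:1 ratio has 4 parts, so with N = 206 the expected counts are:
  black solid: 206 × 1/4 = 51.5
  black white-spotted: 206 × 1/4 = 51.5
  brown solid: 206 × 1/4 = 51.5
  brown white-spotted: 206 × 1/4 = 51.5
χ² = Σ (O − E)² / E
  black solid: (52 − 51.5)² / 51.5 = 0.0049
  black white-spotted: (55 − 51.5)² / 51.5 = 0.2379
  brown solid: (50 − 51.5)² / 51.5 = 0.0437
  brown white-spotted: (49 − 51.5)² / 51.5 = 0.1214
χ² = 0.0049 + 0.2379 + 0.0437 + 0.1214 = 0.4079 ≈ 0.408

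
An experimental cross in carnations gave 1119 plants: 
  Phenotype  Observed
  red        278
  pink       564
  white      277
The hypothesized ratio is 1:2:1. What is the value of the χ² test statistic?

Expected counts for N = 1119 under a 1:2:1 ratio (total parts = 4):
  red: 1119 × 1/4 = 279.75
  pink: 1119 × 2/4 = 559.5
  white: 1119 × 1/4 = 279.75
χ² = Σ (O − E)² / E
  red: (278 − 279.75)² / 279.75 = 0.0109
  pink: (564 − 559.5)² / 559.5 = 0.0362
  white: (277 − 279.75)² / 279.75 = 0.0270
χ² = 0.0109 + 0.0362 + 0.0270 = 0.0741 ≈ 0.074

0.074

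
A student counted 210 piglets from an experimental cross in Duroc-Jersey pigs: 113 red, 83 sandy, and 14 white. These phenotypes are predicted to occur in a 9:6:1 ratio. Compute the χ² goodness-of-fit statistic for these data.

Expected counts for N = 210 under a 9:6:1 ratio (total parts = 16):
  red: 210 × 9/16 = 118.125
  sandy: 210 × 6/16 = 78.75
  white: 210 × 1/16 = 13.125
χ² = Σ (O − E)² / E
  red: (113 − 118.125)² / 118.125 = 0.2224
  sandy: (83 − 78.75)² / 78.75 = 0.2294
  white: (14 − 13.125)² / 13.125 = 0.0583
χ² = 0.2224 + 0.2294 + 0.0583 = 0.5101 ≈ 0.510

0.510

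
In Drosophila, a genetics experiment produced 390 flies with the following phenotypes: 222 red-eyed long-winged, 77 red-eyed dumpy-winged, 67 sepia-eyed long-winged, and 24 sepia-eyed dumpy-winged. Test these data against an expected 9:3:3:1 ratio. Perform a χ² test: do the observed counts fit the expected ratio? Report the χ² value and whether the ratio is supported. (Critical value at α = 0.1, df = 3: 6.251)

Expected counts for N = 390 under a 9:3:3:1 ratio (total parts = 16):
  red-eyed long-winged: 390 × 9/16 = 219.375
  red-eyed dumpy-winged: 390 × 3/16 = 73.125
  sepia-eyed long-winged: 390 × 3/16 = 73.125
  sepia-eyed dumpy-winged: 390 × 1/16 = 24.375
χ² = Σ (O − E)² / E
  red-eyed long-winged: (222 − 219.375)² / 219.375 = 0.0314
  red-eyed dumpy-winged: (77 − 73.125)² / 73.125 = 0.2053
  sepia-eyed long-winged: (67 − 73.125)² / 73.125 = 0.5130
  sepia-eyed dumpy-winged: (24 − 24.375)² / 24.375 = 0.0058
χ² = 0.0314 + 0.2053 + 0.5130 + 0.0058 = 0.7555 ≈ 0.756
Degrees of freedom = 4 − 1 = 3; critical value at α = 0.1 is 6.251.
Since 0.756 < 6.251, we fail to reject the null hypothesis — the data are consistent with the 9:3:3:1 ratio.

0.756; consistent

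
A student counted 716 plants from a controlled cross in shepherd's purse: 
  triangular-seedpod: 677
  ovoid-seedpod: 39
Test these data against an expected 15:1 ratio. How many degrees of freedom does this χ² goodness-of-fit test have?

A goodness-of-fit test with 2 phenotype classes has df = 2 − 1 = 1.

1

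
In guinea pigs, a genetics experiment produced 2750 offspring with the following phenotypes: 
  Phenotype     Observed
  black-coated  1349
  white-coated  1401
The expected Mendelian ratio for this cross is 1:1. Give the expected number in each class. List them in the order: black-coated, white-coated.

1375, 1375

Under the 1:1 hypothesis (Σ ratio = 2, N = 2750):
  black-coated: 2750 × 1/2 = 1375
  white-coated: 2750 × 1/2 = 1375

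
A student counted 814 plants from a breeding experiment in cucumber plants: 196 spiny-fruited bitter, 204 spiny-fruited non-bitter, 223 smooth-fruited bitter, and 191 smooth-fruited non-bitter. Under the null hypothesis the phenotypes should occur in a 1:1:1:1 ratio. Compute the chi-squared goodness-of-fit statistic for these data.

Total ratio parts = 4. Expected numbers out of 814:
  spiny-fruited bitter: 814 × 1/4 = 203.5
  spiny-fruited non-bitter: 814 × 1/4 = 203.5
  smooth-fruited bitter: 814 × 1/4 = 203.5
  smooth-fruited non-bitter: 814 × 1/4 = 203.5
χ² = Σ (O − E)² / E
  spiny-fruited bitter: (196 − 203.5)² / 203.5 = 0.2764
  spiny-fruited non-bitter: (204 − 203.5)² / 203.5 = 0.0012
  smooth-fruited bitter: (223 − 203.5)² / 203.5 = 1.8686
  smooth-fruited non-bitter: (191 − 203.5)² / 203.5 = 0.7678
χ² = 0.2764 + 0.0012 + 1.8686 + 0.7678 = 2.914

2.914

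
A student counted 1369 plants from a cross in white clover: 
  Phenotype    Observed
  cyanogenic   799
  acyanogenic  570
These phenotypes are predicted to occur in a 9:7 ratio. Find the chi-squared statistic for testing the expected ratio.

2.486

Under the 9:7 hypothesis (Σ ratio = 16, N = 1369):
  cyanogenic: 1369 × 9/16 = 770.0625
  acyanogenic: 1369 × 7/16 = 598.9375
χ² = Σ (O − E)² / E
  cyanogenic: (799 − 770.0625)² / 770.0625 = 1.0874
  acyanogenic: (570 − 598.9375)² / 598.9375 = 1.3981
χ² = 1.0874 + 1.3981 = 2.4855 ≈ 2.486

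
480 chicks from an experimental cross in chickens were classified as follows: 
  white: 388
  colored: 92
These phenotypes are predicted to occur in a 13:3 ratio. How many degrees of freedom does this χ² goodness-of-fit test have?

A goodness-of-fit test with 2 phenotype classes has df = 2 − 1 = 1.

1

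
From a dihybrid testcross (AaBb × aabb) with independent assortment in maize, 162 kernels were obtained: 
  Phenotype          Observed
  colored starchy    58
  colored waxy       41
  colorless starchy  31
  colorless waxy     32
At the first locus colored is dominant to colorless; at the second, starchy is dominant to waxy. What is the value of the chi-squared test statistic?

A dihybrid testcross with independent assortment gives a 1:1:1:1 ratio.
Under the 1:1:1:1 hypothesis (Σ ratio = 4, N = 162):
  colored starchy: 162 × 1/4 = 40.5
  colored waxy: 162 × 1/4 = 40.5
  colorless starchy: 162 × 1/4 = 40.5
  colorless waxy: 162 × 1/4 = 40.5
χ² = Σ (O − E)² / E
  colored starchy: (58 − 40.5)² / 40.5 = 7.5617
  colored waxy: (41 − 40.5)² / 40.5 = 0.0062
  colorless starchy: (31 − 40.5)² / 40.5 = 2.2284
  colorless waxy: (32 − 40.5)² / 40.5 = 1.7840
χ² = 7.5617 + 0.0062 + 2.2284 + 1.7840 = 11.5803 ≈ 11.580

11.580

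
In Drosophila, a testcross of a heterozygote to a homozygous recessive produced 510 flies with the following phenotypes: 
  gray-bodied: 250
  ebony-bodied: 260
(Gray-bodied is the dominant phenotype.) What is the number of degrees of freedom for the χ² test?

A testcross of a heterozygote (Aa × aa) gives a 1:1 phenotypic ratio.
A goodness-of-fit test with 2 phenotype classes has df = 2 − 1 = 1.

1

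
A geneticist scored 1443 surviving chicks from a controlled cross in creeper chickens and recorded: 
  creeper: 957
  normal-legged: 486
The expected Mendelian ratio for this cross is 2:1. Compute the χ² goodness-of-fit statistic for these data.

0.078

Expected counts for N = 1443 under a 2:1 ratio (total parts = 3):
  creeper: 1443 × 2/3 = 962
  normal-legged: 1443 × 1/3 = 481
χ² = Σ (O − E)² / E
  creeper: (957 − 962)² / 962 = 0.0260
  normal-legged: (486 − 481)² / 481 = 0.0520
χ² = 0.0260 + 0.0520 = 0.078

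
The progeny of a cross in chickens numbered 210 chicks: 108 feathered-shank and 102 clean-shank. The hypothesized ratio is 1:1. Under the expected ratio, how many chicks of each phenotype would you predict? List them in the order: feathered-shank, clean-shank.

105, 105

Under the 1:1 hypothesis (Σ ratio = 2, N = 210):
  feathered-shank: 210 × 1/2 = 105
  clean-shank: 210 × 1/2 = 105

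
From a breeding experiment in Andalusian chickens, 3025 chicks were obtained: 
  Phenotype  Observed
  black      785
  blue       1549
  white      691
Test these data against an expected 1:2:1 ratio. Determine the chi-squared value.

Total ratio parts = 4. Expected numbers out of 3025:
  black: 3025 × 1/4 = 756.25
  blue: 3025 × 2/4 = 1512.5
  white: 3025 × 1/4 = 756.25
χ² = Σ (O − E)² / E
  black: (785 − 756.25)² / 756.25 = 1.0930
  blue: (1549 − 1512.5)² / 1512.5 = 0.8808
  white: (691 − 756.25)² / 756.25 = 5.6298
χ² = 1.0930 + 0.8808 + 5.6298 = 7.6036 ≈ 7.604

7.604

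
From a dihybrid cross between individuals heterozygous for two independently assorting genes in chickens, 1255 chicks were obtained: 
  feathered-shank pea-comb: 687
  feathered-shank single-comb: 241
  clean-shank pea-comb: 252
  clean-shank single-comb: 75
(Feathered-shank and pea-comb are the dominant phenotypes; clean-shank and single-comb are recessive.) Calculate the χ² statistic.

A dihybrid F₂ with independent assortment and complete dominance at both loci gives a 9:3:3:1 phenotypic ratio.
Expected counts for N = 1255 under a 9:3:3:1 ratio (total parts = 16):
  feathered-shank pea-comb: 1255 × 9/16 = 705.9375
  feathered-shank single-comb: 1255 × 3/16 = 235.3125
  clean-shank pea-comb: 1255 × 3/16 = 235.3125
  clean-shank single-comb: 1255 × 1/16 = 78.4375
χ² = Σ (O − E)² / E
  feathered-shank pea-comb: (687 − 705.9375)² / 705.9375 = 0.5080
  feathered-shank single-comb: (241 − 235.3125)² / 235.3125 = 0.1375
  clean-shank pea-comb: (252 − 235.3125)² / 235.3125 = 1.1834
  clean-shank single-comb: (75 − 78.4375)² / 78.4375 = 0.1506
χ² = 0.5080 + 0.1375 + 1.1834 + 0.1506 = 1.9795 ≈ 1.980

1.980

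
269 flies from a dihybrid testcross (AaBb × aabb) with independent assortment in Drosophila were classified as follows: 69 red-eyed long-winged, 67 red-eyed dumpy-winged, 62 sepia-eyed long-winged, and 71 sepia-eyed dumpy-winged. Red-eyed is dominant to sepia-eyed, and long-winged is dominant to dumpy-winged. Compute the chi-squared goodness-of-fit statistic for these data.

A dihybrid testcross with independent assortment gives a 1:1:1:1 ratio.
The 1:1:1:1 ratio has 4 parts, so with N = 269 the expected counts are:
  red-eyed long-winged: 269 × 1/4 = 67.25
  red-eyed dumpy-winged: 269 × 1/4 = 67.25
  sepia-eyed long-winged: 269 × 1/4 = 67.25
  sepia-eyed dumpy-winged: 269 × 1/4 = 67.25
χ² = Σ (O − E)² / E
  red-eyed long-winged: (69 − 67.25)² / 67.25 = 0.0455
  red-eyed dumpy-winged: (67 − 67.25)² / 67.25 = 0.0009
  sepia-eyed long-winged: (62 − 67.25)² / 67.25 = 0.4099
  sepia-eyed dumpy-winged: (71 − 67.25)² / 67.25 = 0.2091
χ² = 0.0455 + 0.0009 + 0.4099 + 0.2091 = 0.6654 ≈ 0.665

0.665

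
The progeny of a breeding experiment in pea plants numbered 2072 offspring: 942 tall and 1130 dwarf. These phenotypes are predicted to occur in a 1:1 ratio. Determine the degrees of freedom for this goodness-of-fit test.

1

A goodness-of-fit test with 2 phenotype classes has df = 2 − 1 = 1.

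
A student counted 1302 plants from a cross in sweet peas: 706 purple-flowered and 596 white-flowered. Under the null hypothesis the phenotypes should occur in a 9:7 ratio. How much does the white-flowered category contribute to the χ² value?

1.221

The 9:7 ratio has 16 parts, so with N = 1302 the expected counts are:
  purple-flowered: 1302 × 9/16 = 732.375
  white-flowered: 1302 × 7/16 = 569.625
Contribution of white-flowered: (596 − 569.625)² / 569.625 = 1.2212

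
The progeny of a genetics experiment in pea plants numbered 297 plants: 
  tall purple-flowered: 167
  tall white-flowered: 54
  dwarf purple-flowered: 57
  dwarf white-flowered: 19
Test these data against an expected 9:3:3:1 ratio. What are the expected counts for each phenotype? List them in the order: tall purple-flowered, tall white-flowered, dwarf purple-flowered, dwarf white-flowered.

Expected counts for N = 297 under a 9:3:3:1 ratio (total parts = 16):
  tall purple-flowered: 297 × 9/16 = 167.0625
  tall white-flowered: 297 × 3/16 = 55.6875
  dwarf purple-flowered: 297 × 3/16 = 55.6875
  dwarf white-flowered: 297 × 1/16 = 18.5625

167.0625, 55.6875, 55.6875, 18.5625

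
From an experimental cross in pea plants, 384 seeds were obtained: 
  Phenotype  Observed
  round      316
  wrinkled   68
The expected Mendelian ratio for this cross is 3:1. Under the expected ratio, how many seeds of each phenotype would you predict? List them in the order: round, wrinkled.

The 3:1 ratio has 4 parts, so with N = 384 the expected counts are:
  round: 384 × 3/4 = 288
  wrinkled: 384 × 1/4 = 96

288, 96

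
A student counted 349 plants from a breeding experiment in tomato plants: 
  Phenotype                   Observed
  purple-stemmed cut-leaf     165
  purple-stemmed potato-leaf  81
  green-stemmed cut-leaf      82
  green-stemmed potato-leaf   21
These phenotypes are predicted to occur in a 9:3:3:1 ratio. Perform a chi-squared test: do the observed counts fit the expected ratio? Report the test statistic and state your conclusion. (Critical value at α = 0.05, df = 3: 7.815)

Total ratio parts = 16. Expected numbers out of 349:
  purple-stemmed cut-leaf: 349 × 9/16 = 196.3125
  purple-stemmed potato-leaf: 349 × 3/16 = 65.4375
  green-stemmed cut-leaf: 349 × 3/16 = 65.4375
  green-stemmed potato-leaf: 349 × 1/16 = 21.8125
χ² = Σ (O − E)² / E
  purple-stemmed cut-leaf: (165 − 196.3125)² / 196.3125 = 4.9944
  purple-stemmed potato-leaf: (81 − 65.4375)² / 65.4375 = 3.7011
  green-stemmed cut-leaf: (82 − 65.4375)² / 65.4375 = 4.1920
  green-stemmed potato-leaf: (21 − 21.8125)² / 21.8125 = 0.0303
χ² = 4.9944 + 3.7011 + 4.1920 + 0.0303 = 12.9178 ≈ 12.918
Degrees of freedom = 4 − 1 = 3; critical value at α = 0.05 is 7.815.
Since 12.918 > 7.815, we reject the null hypothesis — the data do not fit the 9:3:3:1 ratio.

12.918; not consistent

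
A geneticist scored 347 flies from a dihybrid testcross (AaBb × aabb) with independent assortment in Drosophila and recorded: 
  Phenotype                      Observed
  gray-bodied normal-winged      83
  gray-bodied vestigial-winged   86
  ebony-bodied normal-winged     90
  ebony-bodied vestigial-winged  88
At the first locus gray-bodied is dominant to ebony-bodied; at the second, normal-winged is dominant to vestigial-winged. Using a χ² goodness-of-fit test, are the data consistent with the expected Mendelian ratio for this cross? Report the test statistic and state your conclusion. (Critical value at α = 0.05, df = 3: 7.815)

A dihybrid testcross with independent assortment gives a 1:1:1:1 ratio.
The 1:1:1:1 ratio has 4 parts, so with N = 347 the expected counts are:
  gray-bodied normal-winged: 347 × 1/4 = 86.75
  gray-bodied vestigial-winged: 347 × 1/4 = 86.75
  ebony-bodied normal-winged: 347 × 1/4 = 86.75
  ebony-bodied vestigial-winged: 347 × 1/4 = 86.75
χ² = Σ (O − E)² / E
  gray-bodied normal-winged: (83 − 86.75)² / 86.75 = 0.1621
  gray-bodied vestigial-winged: (86 − 86.75)² / 86.75 = 0.0065
  ebony-bodied normal-winged: (90 − 86.75)² / 86.75 = 0.1218
  ebony-bodied vestigial-winged: (88 − 86.75)² / 86.75 = 0.0180
χ² = 0.1621 + 0.0065 + 0.1218 + 0.0180 = 0.3084 ≈ 0.308
Degrees of freedom = 4 − 1 = 3; critical value at α = 0.05 is 7.815.
Since 0.308 < 7.815, we fail to reject the null hypothesis — the data are consistent with the 1:1:1:1 ratio.

0.308; consistent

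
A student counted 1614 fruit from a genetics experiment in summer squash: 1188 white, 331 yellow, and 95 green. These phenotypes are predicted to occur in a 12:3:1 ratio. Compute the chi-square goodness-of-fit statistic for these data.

The 12:3:1 ratio has 16 parts, so with N = 1614 the expected counts are:
  white: 1614 × 12/16 = 1210.5
  yellow: 1614 × 3/16 = 302.625
  green: 1614 × 1/16 = 100.875
χ² = Σ (O − E)² / E
  white: (1188 − 1210.5)² / 1210.5 = 0.4182
  yellow: (331 − 302.625)² / 302.625 = 2.6605
  green: (95 − 100.875)² / 100.875 = 0.3422
χ² = 0.4182 + 2.6605 + 0.3422 = 3.4209 ≈ 3.421

3.421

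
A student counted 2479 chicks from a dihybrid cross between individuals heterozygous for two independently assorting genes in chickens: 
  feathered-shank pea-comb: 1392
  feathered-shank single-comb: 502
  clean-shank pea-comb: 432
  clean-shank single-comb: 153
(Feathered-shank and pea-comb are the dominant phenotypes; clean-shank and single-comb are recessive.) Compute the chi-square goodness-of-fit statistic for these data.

A dihybrid F₂ with independent assortment and complete dominance at both loci gives a 9:3:3:1 phenotypic ratio.
Expected counts for N = 2479 under a 9:3:3:1 ratio (total parts = 16):
  feathered-shank pea-comb: 2479 × 9/16 = 1394.4375
  feathered-shank single-comb: 2479 × 3/16 = 464.8125
  clean-shank pea-comb: 2479 × 3/16 = 464.8125
  clean-shank single-comb: 2479 × 1/16 = 154.9375
χ² = Σ (O − E)² / E
  feathered-shank pea-comb: (1392 − 1394.4375)² / 1394.4375 = 0.0043
  feathered-shank single-comb: (502 − 464.8125)² / 464.8125 = 2.9752
  clean-shank pea-comb: (432 − 464.8125)² / 464.8125 = 2.3163
  clean-shank single-comb: (153 − 154.9375)² / 154.9375 = 0.0242
χ² = 0.0043 + 2.9752 + 2.3163 + 0.0242 = 5.320

5.320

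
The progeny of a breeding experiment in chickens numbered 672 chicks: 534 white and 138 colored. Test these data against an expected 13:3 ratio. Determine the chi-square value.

Expected counts for N = 672 under a 13:3 ratio (total parts = 16):
  white: 672 × 13/16 = 546
  colored: 672 × 3/16 = 126
χ² = Σ (O − E)² / E
  white: (534 − 546)² / 546 = 0.2637
  colored: (138 − 126)² / 126 = 1.1429
χ² = 0.2637 + 1.1429 = 1.4066 ≈ 1.407

1.407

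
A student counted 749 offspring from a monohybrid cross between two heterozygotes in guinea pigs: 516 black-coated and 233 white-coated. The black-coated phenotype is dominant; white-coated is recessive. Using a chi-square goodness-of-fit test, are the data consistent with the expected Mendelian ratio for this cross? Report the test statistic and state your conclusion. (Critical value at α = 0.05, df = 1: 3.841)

For a monohybrid cross between heterozygotes with complete dominance, the expected phenotypic ratio is 3:1.
Under the 3:1 hypothesis (Σ ratio = 4, N = 749):
  black-coated: 749 × 3/4 = 561.75
  white-coated: 749 × 1/4 = 187.25
χ² = Σ (O − E)² / E
  black-coated: (516 − 561.75)² / 561.75 = 3.7260
  white-coated: (233 − 187.25)² / 187.25 = 11.1779
χ² = 3.7260 + 11.1779 = 14.9039 ≈ 14.904
Degrees of freedom = 2 − 1 = 1; critical value at α = 0.05 is 3.841.
Since 14.904 > 3.841, we reject the null hypothesis — the data do not fit the 3:1 ratio.

14.904; not consistent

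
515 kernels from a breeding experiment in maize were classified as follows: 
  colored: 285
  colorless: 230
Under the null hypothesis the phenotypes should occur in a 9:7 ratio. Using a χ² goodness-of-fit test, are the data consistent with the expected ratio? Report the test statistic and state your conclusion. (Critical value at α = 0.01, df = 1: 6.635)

The 9:7 ratio has 16 parts, so with N = 515 the expected counts are:
  colored: 515 × 9/16 = 289.6875
  colorless: 515 × 7/16 = 225.3125
χ² = Σ (O − E)² / E
  colored: (285 − 289.6875)² / 289.6875 = 0.0758
  colorless: (230 − 225.3125)² / 225.3125 = 0.0975
χ² = 0.0758 + 0.0975 = 0.1733 ≈ 0.173
Degrees of freedom = 2 − 1 = 1; critical value at α = 0.01 is 6.635.
Since 0.173 < 6.635, we fail to reject the null hypothesis — the data are consistent with the 9:7 ratio.

0.173; consistent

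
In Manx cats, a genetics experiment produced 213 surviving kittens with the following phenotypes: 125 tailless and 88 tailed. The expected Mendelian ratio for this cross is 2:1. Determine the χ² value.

Total ratio parts = 3. Expected numbers out of 213:
  tailless: 213 × 2/3 = 142
  tailed: 213 × 1/3 = 71
χ² = Σ (O − E)² / E
  tailless: (125 − 142)² / 142 = 2.0352
  tailed: (88 − 71)² / 71 = 4.0704
χ² = 2.0352 + 4.0704 = 6.1056 ≈ 6.106

6.106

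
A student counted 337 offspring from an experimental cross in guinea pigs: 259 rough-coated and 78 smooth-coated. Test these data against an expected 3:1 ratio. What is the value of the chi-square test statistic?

Under the 3:1 hypothesis (Σ ratio = 4, N = 337):
  rough-coated: 337 × 3/4 = 252.75
  smooth-coated: 337 × 1/4 = 84.25
χ² = Σ (O − E)² / E
  rough-coated: (259 − 252.75)² / 252.75 = 0.1545
  smooth-coated: (78 − 84.25)² / 84.25 = 0.4636
χ² = 0.1545 + 0.4636 = 0.6181 ≈ 0.618

0.618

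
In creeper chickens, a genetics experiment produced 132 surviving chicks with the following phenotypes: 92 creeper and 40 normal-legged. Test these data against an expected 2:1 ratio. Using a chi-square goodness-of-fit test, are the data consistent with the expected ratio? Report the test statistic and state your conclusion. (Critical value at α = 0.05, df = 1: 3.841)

The 2:1 ratio has 3 parts, so with N = 132 the expected counts are:
  creeper: 132 × 2/3 = 88
  normal-legged: 132 × 1/3 = 44
χ² = Σ (O − E)² / E
  creeper: (92 − 88)² / 88 = 0.1818
  normal-legged: (40 − 44)² / 44 = 0.3636
χ² = 0.1818 + 0.3636 = 0.5454 ≈ 0.545
Degrees of freedom = 2 − 1 = 1; critical value at α = 0.05 is 3.841.
Since 0.545 < 3.841, we fail to reject the null hypothesis — the data are consistent with the 2:1 ratio.

0.545; consistent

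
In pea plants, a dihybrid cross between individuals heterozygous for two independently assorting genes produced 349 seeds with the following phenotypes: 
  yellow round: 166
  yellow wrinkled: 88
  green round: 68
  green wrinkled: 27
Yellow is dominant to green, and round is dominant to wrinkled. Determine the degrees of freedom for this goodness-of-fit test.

3

A dihybrid F₂ with independent assortment and complete dominance at both loci gives a 9:3:3:1 phenotypic ratio.
A goodness-of-fit test with 4 phenotype classes has df = 4 − 1 = 3.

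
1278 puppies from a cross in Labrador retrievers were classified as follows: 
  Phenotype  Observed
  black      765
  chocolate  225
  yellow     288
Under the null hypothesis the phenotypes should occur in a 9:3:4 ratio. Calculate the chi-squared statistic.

Expected counts for N = 1278 under a 9:3:4 ratio (total parts = 16):
  black: 1278 × 9/16 = 718.875
  chocolate: 1278 × 3/16 = 239.625
  yellow: 1278 × 4/16 = 319.5
χ² = Σ (O − E)² / E
  black: (765 − 718.875)² / 718.875 = 2.9595
  chocolate: (225 − 239.625)² / 239.625 = 0.8926
  yellow: (288 − 319.5)² / 319.5 = 3.1056
χ² = 2.9595 + 0.8926 + 3.1056 = 6.9577 ≈ 6.958

6.958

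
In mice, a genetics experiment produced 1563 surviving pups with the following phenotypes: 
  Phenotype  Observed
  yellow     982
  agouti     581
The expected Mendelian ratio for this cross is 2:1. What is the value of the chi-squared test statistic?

The 2:1 ratio has 3 parts, so with N = 1563 the expected counts are:
  yellow: 1563 × 2/3 = 1042
  agouti: 1563 × 1/3 = 521
χ² = Σ (O − E)² / E
  yellow: (982 − 1042)² / 1042 = 3.4549
  agouti: (581 − 521)² / 521 = 6.9098
χ² = 3.4549 + 6.9098 = 10.3647 ≈ 10.365

10.365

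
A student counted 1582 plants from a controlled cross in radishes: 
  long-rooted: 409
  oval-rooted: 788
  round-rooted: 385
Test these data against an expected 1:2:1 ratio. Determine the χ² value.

Expected counts for N = 1582 under a 1:2:1 ratio (total parts = 4):
  long-rooted: 1582 × 1/4 = 395.5
  oval-rooted: 1582 × 2/4 = 791
  round-rooted: 1582 × 1/4 = 395.5
χ² = Σ (O − E)² / E
  long-rooted: (409 − 395.5)² / 395.5 = 0.4608
  oval-rooted: (788 − 791)² / 791 = 0.0114
  round-rooted: (385 − 395.5)² / 395.5 = 0.2788
χ² = 0.4608 + 0.0114 + 0.2788 = 0.751

0.751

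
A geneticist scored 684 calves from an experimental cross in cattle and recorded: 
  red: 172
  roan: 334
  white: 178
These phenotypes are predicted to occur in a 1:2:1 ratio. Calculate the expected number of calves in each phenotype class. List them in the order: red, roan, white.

171, 342, 171

The 1:2:1 ratio has 4 parts, so with N = 684 the expected counts are:
  red: 684 × 1/4 = 171
  roan: 684 × 2/4 = 342
  white: 684 × 1/4 = 171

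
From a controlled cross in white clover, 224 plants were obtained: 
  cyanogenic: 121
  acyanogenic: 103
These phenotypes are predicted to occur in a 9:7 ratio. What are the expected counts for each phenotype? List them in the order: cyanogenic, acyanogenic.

Under the 9:7 hypothesis (Σ ratio = 16, N = 224):
  cyanogenic: 224 × 9/16 = 126
  acyanogenic: 224 × 7/16 = 98

126, 98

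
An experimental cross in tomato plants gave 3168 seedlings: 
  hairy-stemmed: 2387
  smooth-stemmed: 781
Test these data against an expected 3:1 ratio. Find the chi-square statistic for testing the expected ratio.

0.204

The 3:1 ratio has 4 parts, so with N = 3168 the expected counts are:
  hairy-stemmed: 3168 × 3/4 = 2376
  smooth-stemmed: 3168 × 1/4 = 792
χ² = Σ (O − E)² / E
  hairy-stemmed: (2387 − 2376)² / 2376 = 0.0509
  smooth-stemmed: (781 − 792)² / 792 = 0.1528
χ² = 0.0509 + 0.1528 = 0.2037 ≈ 0.204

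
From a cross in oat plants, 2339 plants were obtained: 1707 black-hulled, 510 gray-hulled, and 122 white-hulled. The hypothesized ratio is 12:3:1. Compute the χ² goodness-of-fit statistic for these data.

Expected counts for N = 2339 under a 12:3:1 ratio (total parts = 16):
  black-hulled: 2339 × 12/16 = 1754.25
  gray-hulled: 2339 × 3/16 = 438.5625
  white-hulled: 2339 × 1/16 = 146.1875
χ² = Σ (O − E)² / E
  black-hulled: (1707 − 1754.25)² / 1754.25 = 1.2727
  gray-hulled: (510 − 438.5625)² / 438.5625 = 11.6365
  white-hulled: (122 − 146.1875)² / 146.1875 = 4.0020
χ² = 1.2727 + 11.6365 + 4.0020 = 16.9112 ≈ 16.911

16.911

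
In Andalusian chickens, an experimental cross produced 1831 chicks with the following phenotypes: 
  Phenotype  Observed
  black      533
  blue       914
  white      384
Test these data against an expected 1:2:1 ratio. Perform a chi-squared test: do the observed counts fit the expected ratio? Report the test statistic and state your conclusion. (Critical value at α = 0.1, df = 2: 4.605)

Expected counts for N = 1831 under a 1:2:1 ratio (total parts = 4):
  black: 1831 × 1/4 = 457.75
  blue: 1831 × 2/4 = 915.5
  white: 1831 × 1/4 = 457.75
χ² = Σ (O − E)² / E
  black: (533 − 457.75)² / 457.75 = 12.3704
  blue: (914 − 915.5)² / 915.5 = 0.0025
  white: (384 − 457.75)² / 457.75 = 11.8822
χ² = 12.3704 + 0.0025 + 11.8822 = 24.2551 ≈ 24.255
Degrees of freedom = 3 − 1 = 2; critical value at α = 0.1 is 4.605.
Since 24.255 > 4.605, we reject the null hypothesis — the data do not fit the 1:2:1 ratio.

24.255; not consistent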